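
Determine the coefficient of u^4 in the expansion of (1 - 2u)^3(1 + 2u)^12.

336

Coefficient of u^4 = Σ_{j} C(3,j)·(-2)^j·C(12,4-j)·2^(4-j) for j from 0 to 3.
= 7920 + (-10560) + 3168 + (-192) = 336.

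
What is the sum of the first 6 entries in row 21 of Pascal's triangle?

1 + 21 + 210 + 1330 + 5985 + 20349 = 27896.

27896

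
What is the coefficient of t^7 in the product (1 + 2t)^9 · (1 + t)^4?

Coefficient of t^7 = Σ_{j} C(9,j)·2^j·C(4,7-j)·1^(7-j) for j from 3 to 7.
= 672 + 8064 + 24192 + 21504 + 4608 = 59040.

59040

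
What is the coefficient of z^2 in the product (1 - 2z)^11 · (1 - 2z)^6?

Coefficient of z^2 = Σ_{j} C(11,j)·(-2)^j·C(6,2-j)·(-2)^(2-j) for j from 0 to 2.
= 60 + 264 + 220 = 544.

544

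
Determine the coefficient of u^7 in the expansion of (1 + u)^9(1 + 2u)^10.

854220

Coefficient of u^7 = Σ_{j} C(9,j)·1^j·C(10,7-j)·2^(7-j) for j from 0 to 7.
= 15360 + 120960 + 290304 + 282240 + 120960 + 22680 + 1680 + 36 = 854220.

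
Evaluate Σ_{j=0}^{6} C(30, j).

768212

1 + 30 + 435 + 4060 + 27405 + 142506 + 593775 = 768212.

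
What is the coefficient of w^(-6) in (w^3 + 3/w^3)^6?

1215

General term: C(6,j)·(w^3)^j·(3/w^3)^(6-j), with w-exponent 3j − 3(6−j) = 6j − 18.
Set 6j − 18 = -6: j = 2.
C(6,2) = 15; 1^2 = 1; 3^4 = 81.
Coefficient = 15 · 1 · 81 = 1215.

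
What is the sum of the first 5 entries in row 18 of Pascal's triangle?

1 + 18 + 153 + 816 + 3060 = 4048.

4048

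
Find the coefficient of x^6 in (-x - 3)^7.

-21

The general term is C(7,j)·(-x)^j·(-3)^(7-j); the x^6 term has j = 6.
C(7,6) = 7.
Coefficient = C(7,6) · (-3)^1 = 7 · (-3) = -21.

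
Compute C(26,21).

65780

C(26,21) = C(26,5) by symmetry.
C(26,5) = (26·25·24·23·22) / 5! = 7893600 / 120 = 65780.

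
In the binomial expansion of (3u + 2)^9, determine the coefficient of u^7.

The general term is C(9,j)·(3u)^j·(2)^(9-j); the u^7 term has j = 7.
C(9,7) = 36.
Coefficient = C(9,7) · 3^7 · 2^2 = 36 · 2187 · 4 = 314928.

314928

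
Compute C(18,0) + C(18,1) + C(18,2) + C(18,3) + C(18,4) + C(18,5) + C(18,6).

1 + 18 + 153 + 816 + 3060 + 8568 + 18564 = 31180.

31180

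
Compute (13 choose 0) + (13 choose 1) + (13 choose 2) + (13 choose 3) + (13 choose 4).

1093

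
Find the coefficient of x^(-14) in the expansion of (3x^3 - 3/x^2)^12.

General term: C(12,j)·(3x^3)^j·(-3/x^2)^(12-j), with x-exponent 3j − 2(12−j) = 5j − 24.
Set 5j − 24 = -14: j = 2.
C(12,2) = 66; 3^2 = 9; (-3)^10 = 59049.
Coefficient = 66 · 9 · 59049 = 35075106.

35075106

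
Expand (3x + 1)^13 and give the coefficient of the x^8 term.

The general term is C(13,j)·(3x)^j·(1)^(13-j); the x^8 term has j = 8.
C(13,8) = 1287.
Coefficient = C(13,8) · 3^8 = 1287 · 6561 = 8444007.

8444007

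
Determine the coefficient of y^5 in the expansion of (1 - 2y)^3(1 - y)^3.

Coefficient of y^5 = Σ_{j} C(3,j)·(-2)^j·C(3,5-j)·(-1)^(5-j) for j from 2 to 3.
= (-12) + (-24) = -36.

-36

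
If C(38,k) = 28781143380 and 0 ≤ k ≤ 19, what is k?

C(38,k) increases on 0 ≤ k ≤ 19. C(38,16) = 22239974430 and C(38,17) = 28781143380, so k = 17.

17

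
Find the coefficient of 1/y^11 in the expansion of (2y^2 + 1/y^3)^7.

84

General term: C(7,j)·(2y^2)^j·(1/y^3)^(7-j), with y-exponent 2j − 3(7−j) = 5j − 21.
Set 5j − 21 = -11: j = 2.
C(7,2) = 21; 2^2 = 4; 1^5 = 1.
Coefficient = 21 · 4 · 1 = 84.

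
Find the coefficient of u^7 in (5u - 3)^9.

25312500

The general term is C(9,j)·(5u)^j·(-3)^(9-j); the u^7 term has j = 7.
C(9,7) = 36.
Coefficient = C(9,7) · 5^7 · (-3)^2 = 36 · 78125 · 9 = 25312500.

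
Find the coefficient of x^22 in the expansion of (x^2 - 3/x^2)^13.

-39

General term: C(13,j)·(x^2)^j·(-3/x^2)^(13-j), with x-exponent 2j − 2(13−j) = 4j − 26.
Set 4j − 26 = 22: j = 12.
C(13,12) = 13; 1^12 = 1; (-3)^1 = -3.
Coefficient = 13 · 1 · (-3) = -39.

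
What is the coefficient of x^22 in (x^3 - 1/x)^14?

General term: C(14,j)·(x^3)^j·(-1/x)^(14-j), with x-exponent 3j − 1(14−j) = 4j − 14.
Set 4j − 14 = 22: j = 9.
C(14,9) = 2002; 1^9 = 1; (-1)^5 = -1.
Coefficient = 2002 · 1 · (-1) = -2002.

-2002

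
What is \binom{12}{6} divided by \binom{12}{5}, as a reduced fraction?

7/6

C(n,k+1)/C(n,k) = (n−k)/(k+1) = (12−5)/(5+1) = 7/6.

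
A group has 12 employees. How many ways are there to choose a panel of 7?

This is C(12,7) = 792.

792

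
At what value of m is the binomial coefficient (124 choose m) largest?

62

C(124,m) is maximized at m = 124/2 = 62.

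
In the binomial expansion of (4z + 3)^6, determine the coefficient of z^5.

The general term is C(6,j)·(4z)^j·(3)^(6-j); the z^5 term has j = 5.
C(6,5) = 6.
Coefficient = C(6,5) · 4^5 · 3^1 = 6 · 1024 · 3 = 18432.

18432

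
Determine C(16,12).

1820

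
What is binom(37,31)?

2324784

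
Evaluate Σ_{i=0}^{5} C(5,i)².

Σ C(5,i)² is the coefficient of x^5 in (1+x)^5(1+x)^5 = (1+x)^10, i.e. C(10,5) = 252.

252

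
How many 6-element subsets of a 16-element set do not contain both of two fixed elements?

All 6-subsets: C(16,6) = 8008. Those containing both fixed elements: C(14,4) = 1001.
8008 − 1001 = 7007.

7007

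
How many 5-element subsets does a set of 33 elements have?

237336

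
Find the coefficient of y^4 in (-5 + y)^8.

43750

The general term is C(8,j)·(-5)^j·(y)^(8-j); the y^4 term has j = 4.
C(8,4) = 70.
Coefficient = C(8,4) · (-5)^4 = 70 · 625 = 43750.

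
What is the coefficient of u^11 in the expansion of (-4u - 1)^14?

The general term is C(14,j)·(-4u)^j·(-1)^(14-j); the u^11 term has j = 11.
C(14,11) = 364.
Coefficient = C(14,11) · (-4)^11 · (-1)^3 = 364 · (-4194304) · (-1) = 1526726656.

1526726656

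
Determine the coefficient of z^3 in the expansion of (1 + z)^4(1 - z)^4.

Coefficient of z^3 = Σ_{j} C(4,j)·1^j·C(4,3-j)·(-1)^(3-j) for j from 0 to 3.
= (-4) + 24 + (-24) + 4 = 0.

0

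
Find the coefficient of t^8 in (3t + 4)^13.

8646663168

The general term is C(13,j)·(3t)^j·(4)^(13-j); the t^8 term has j = 8.
C(13,8) = 1287.
Coefficient = C(13,8) · 3^8 · 4^5 = 1287 · 6561 · 1024 = 8646663168.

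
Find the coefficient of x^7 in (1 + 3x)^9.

The general term is C(9,j)·(1)^j·(3x)^(9-j); the x^7 term has j = 2.
C(9,2) = 36.
Coefficient = C(9,2) · 3^7 = 36 · 2187 = 78732.

78732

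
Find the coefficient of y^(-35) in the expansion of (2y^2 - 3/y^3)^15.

General term: C(15,j)·(2y^2)^j·(-3/y^3)^(15-j), with y-exponent 2j − 3(15−j) = 5j − 45.
Set 5j − 45 = -35: j = 2.
C(15,2) = 105; 2^2 = 4; (-3)^13 = -1594323.
Coefficient = 105 · 4 · (-1594323) = -669615660.

-669615660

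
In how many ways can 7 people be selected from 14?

3432

This is C(14,7) = 3432.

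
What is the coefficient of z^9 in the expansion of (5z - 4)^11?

1718750000

The general term is C(11,j)·(5z)^j·(-4)^(11-j); the z^9 term has j = 9.
C(11,9) = 55.
Coefficient = C(11,9) · 5^9 · (-4)^2 = 55 · 1953125 · 16 = 1718750000.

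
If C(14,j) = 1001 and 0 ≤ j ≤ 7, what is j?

C(14,j) increases on 0 ≤ j ≤ 7. C(14,3) = 364 and C(14,4) = 1001, so j = 4.

4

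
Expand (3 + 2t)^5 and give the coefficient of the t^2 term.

1080

The general term is C(5,j)·(3)^j·(2t)^(5-j); the t^2 term has j = 3.
C(5,3) = 10.
Coefficient = C(5,3) · 3^3 · 2^2 = 10 · 27 · 4 = 1080.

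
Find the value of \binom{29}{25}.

C(29,25) = C(29,4) by symmetry.
C(29,4) = (29·28·27·26) / 4! = 570024 / 24 = 23751.

23751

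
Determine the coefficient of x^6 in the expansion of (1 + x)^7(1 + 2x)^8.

57799

Coefficient of x^6 = Σ_{j} C(7,j)·1^j·C(8,6-j)·2^(6-j) for j from 0 to 6.
= 1792 + 12544 + 23520 + 15680 + 3920 + 336 + 7 = 57799.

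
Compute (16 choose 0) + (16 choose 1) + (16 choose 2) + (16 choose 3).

1 + 16 + 120 + 560 = 697.

697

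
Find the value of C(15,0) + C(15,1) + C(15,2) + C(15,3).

576

1 + 15 + 105 + 455 = 576.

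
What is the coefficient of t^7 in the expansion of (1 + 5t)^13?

The general term is C(13,j)·(1)^j·(5t)^(13-j); the t^7 term has j = 6.
C(13,6) = 1716.
Coefficient = C(13,6) · 5^7 = 1716 · 78125 = 134062500.

134062500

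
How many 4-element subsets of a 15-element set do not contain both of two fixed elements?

1287

All 4-subsets: C(15,4) = 1365. Those containing both fixed elements: C(13,2) = 78.
1365 − 78 = 1287.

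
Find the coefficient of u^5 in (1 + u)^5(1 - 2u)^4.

-39

Coefficient of u^5 = Σ_{j} C(5,j)·1^j·C(4,5-j)·(-2)^(5-j) for j from 1 to 5.
= 80 + (-320) + 240 + (-40) + 1 = -39.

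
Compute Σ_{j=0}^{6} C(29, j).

621616

1 + 29 + 406 + 3654 + 23751 + 118755 + 475020 = 621616.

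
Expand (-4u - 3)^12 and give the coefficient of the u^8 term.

2627665920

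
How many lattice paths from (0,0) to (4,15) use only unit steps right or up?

3876

Each path is a sequence of 19 steps with 4 rights: C(19,4) = 3876.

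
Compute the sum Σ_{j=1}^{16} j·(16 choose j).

Since j·C(16,j) = 16·C(15,j−1), the sum is 16·2^15 = 16·32768 = 524288.

524288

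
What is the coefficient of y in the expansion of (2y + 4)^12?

100663296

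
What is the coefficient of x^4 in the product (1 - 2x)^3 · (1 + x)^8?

6

Coefficient of x^4 = Σ_{j} C(3,j)·(-2)^j·C(8,4-j)·1^(4-j) for j from 0 to 3.
= 70 + (-336) + 336 + (-64) = 6.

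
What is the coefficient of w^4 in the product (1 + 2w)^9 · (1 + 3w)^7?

63189

Coefficient of w^4 = Σ_{j} C(9,j)·2^j·C(7,4-j)·3^(4-j) for j from 0 to 4.
= 2835 + 17010 + 27216 + 14112 + 2016 = 63189.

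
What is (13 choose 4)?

715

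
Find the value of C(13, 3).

286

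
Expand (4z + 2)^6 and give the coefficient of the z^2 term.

3840

The general term is C(6,j)·(4z)^j·(2)^(6-j); the z^2 term has j = 2.
C(6,2) = 15.
Coefficient = C(6,2) · 4^2 · 2^4 = 15 · 16 · 16 = 3840.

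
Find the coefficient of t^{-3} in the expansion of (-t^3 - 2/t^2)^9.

General term: C(9,j)·(-t^3)^j·(-2/t^2)^(9-j), with t-exponent 3j − 2(9−j) = 5j − 18.
Set 5j − 18 = -3: j = 3.
C(9,3) = 84; (-1)^3 = -1; (-2)^6 = 64.
Coefficient = 84 · (-1) · 64 = -5376.

-5376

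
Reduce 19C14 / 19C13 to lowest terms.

C(n,k+1)/C(n,k) = (n−k)/(k+1) = (19−13)/(13+1) = 6/14 = 3/7.

3/7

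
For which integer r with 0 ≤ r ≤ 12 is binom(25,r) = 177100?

C(25,r) increases on 0 ≤ r ≤ 12. C(25,5) = 53130 and C(25,6) = 177100, so r = 6.

6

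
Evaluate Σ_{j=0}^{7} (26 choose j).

971712

1 + 26 + 325 + 2600 + 14950 + 65780 + 230230 + 657800 = 971712.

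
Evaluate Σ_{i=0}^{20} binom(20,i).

The entries of row 20 sum to 2^20 = 1048576.

1048576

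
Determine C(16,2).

120

C(16,2) = (16·15) / 2! = 240 / 2 = 120.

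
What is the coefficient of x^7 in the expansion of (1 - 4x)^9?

-589824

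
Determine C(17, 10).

19448

C(17,10) = C(17,7) by symmetry.
C(17,7) = (17·16·15·14·13·12·11) / 7! = 98017920 / 5040 = 19448.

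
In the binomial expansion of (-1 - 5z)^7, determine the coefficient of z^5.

The general term is C(7,j)·(-1)^j·(-5z)^(7-j); the z^5 term has j = 2.
C(7,2) = 21.
Coefficient = C(7,2) · (-5)^5 = 21 · (-3125) = -65625.

-65625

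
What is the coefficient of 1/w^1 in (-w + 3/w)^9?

General term: C(9,j)·(-w)^j·(3/w)^(9-j), with w-exponent 1j − 1(9−j) = 2j − 9.
Set 2j − 9 = -1: j = 4.
C(9,4) = 126; (-1)^4 = 1; 3^5 = 243.
Coefficient = 126 · 1 · 243 = 30618.

30618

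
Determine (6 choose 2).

C(6,2) = (6·5) / 2! = 30 / 2 = 15.

15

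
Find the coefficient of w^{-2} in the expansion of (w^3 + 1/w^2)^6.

15

General term: C(6,j)·(w^3)^j·(1/w^2)^(6-j), with w-exponent 3j − 2(6−j) = 5j − 12.
Set 5j − 12 = -2: j = 2.
C(6,2) = 15; 1^2 = 1; 1^4 = 1.
Coefficient = 15 · 1 · 1 = 15.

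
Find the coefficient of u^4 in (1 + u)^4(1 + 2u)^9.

Coefficient of u^4 = Σ_{j} C(4,j)·1^j·C(9,4-j)·2^(4-j) for j from 0 to 4.
= 2016 + 2688 + 864 + 72 + 1 = 5641.

5641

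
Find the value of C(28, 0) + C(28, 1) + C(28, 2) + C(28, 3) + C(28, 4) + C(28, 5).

1 + 28 + 378 + 3276 + 20475 + 98280 = 122438.

122438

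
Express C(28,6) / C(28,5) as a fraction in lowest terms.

C(n,k+1)/C(n,k) = (n−k)/(k+1) = (28−5)/(5+1) = 23/6.

23/6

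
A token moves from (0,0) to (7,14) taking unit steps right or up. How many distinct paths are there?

Each path is a sequence of 21 steps with 7 rights: C(21,7) = 116280.

116280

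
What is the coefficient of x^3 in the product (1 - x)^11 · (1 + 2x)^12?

11

Coefficient of x^3 = Σ_{j} C(11,j)·(-1)^j·C(12,3-j)·2^(3-j) for j from 0 to 3.
= 1760 + (-2904) + 1320 + (-165) = 11.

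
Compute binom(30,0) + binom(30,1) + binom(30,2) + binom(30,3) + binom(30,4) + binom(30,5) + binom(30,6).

768212

1 + 30 + 435 + 4060 + 27405 + 142506 + 593775 = 768212.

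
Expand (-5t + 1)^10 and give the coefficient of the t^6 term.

The general term is C(10,j)·(-5t)^j·(1)^(10-j); the t^6 term has j = 6.
C(10,6) = 210.
Coefficient = C(10,6) · (-5)^6 = 210 · 15625 = 3281250.

3281250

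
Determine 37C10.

348330136

C(37,10) = (37·36·35·34·33·32·31·30·29·28) / 10! = 1264020397516800 / 3628800 = 348330136.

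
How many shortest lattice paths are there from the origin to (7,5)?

792

Each path is a sequence of 12 steps with 7 rights: C(12,7) = 792.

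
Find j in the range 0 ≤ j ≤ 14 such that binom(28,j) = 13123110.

10

C(28,j) increases on 0 ≤ j ≤ 14. C(28,9) = 6906900 and C(28,10) = 13123110, so j = 10.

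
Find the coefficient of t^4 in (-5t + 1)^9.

The general term is C(9,j)·(-5t)^j·(1)^(9-j); the t^4 term has j = 4.
C(9,4) = 126.
Coefficient = C(9,4) · (-5)^4 = 126 · 625 = 78750.

78750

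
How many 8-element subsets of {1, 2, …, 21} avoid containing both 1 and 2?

All 8-subsets: C(21,8) = 203490. Those containing both fixed elements: C(19,6) = 27132.
203490 − 27132 = 176358.

176358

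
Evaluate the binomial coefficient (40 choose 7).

18643560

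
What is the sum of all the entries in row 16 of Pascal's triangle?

65536

Setting x = 1 in (1+x)^16 gives Σ C(16,k) = 2^16 = 65536.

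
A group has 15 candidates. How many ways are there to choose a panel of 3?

455

This is C(15,3) = 455.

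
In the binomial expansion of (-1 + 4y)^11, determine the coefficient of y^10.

The general term is C(11,j)·(-1)^j·(4y)^(11-j); the y^10 term has j = 1.
C(11,1) = 11.
Coefficient = C(11,1) · (-1)^1 · 4^10 = 11 · (-1) · 1048576 = -11534336.

-11534336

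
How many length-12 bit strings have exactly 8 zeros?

Choose the 8 positions: C(12,8) = 495.

495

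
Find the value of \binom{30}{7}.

2035800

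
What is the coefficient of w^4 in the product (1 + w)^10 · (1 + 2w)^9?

17586

Coefficient of w^4 = Σ_{j} C(10,j)·1^j·C(9,4-j)·2^(4-j) for j from 0 to 4.
= 2016 + 6720 + 6480 + 2160 + 210 = 17586.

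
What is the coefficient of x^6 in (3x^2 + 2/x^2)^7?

General term: C(7,j)·(3x^2)^j·(2/x^2)^(7-j), with x-exponent 2j − 2(7−j) = 4j − 14.
Set 4j − 14 = 6: j = 5.
C(7,5) = 21; 3^5 = 243; 2^2 = 4.
Coefficient = 21 · 243 · 4 = 20412.

20412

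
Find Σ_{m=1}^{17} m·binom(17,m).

1114112

Since m·C(17,m) = 17·C(16,m−1), the sum is 17·2^16 = 17·65536 = 1114112.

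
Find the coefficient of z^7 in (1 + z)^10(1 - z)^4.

72

Coefficient of z^7 = Σ_{j} C(10,j)·1^j·C(4,7-j)·(-1)^(7-j) for j from 3 to 7.
= 120 + (-840) + 1512 + (-840) + 120 = 72.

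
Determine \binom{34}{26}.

18156204

C(34,26) = C(34,8) by symmetry.
C(34,8) = (34·33·32·31·30·29·28·27) / 8! = 732058145280 / 40320 = 18156204.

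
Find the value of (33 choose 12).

354817320

C(33,12) = (33·32·31·30·29·28·27·26·25·24·23·22) / 12! = 169958063987712000 / 479001600 = 354817320.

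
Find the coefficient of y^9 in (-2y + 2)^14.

-32800768

The general term is C(14,j)·(-2y)^j·(2)^(14-j); the y^9 term has j = 9.
C(14,9) = 2002.
Coefficient = C(14,9) · (-2)^9 · 2^5 = 2002 · (-512) · 32 = -32800768.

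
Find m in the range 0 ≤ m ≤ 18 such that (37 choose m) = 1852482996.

C(37,m) increases on 0 ≤ m ≤ 18. C(37,11) = 854992152 and C(37,12) = 1852482996, so m = 12.

12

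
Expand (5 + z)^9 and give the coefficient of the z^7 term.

900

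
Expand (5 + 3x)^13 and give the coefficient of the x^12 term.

34543665

The general term is C(13,j)·(5)^j·(3x)^(13-j); the x^12 term has j = 1.
C(13,1) = 13.
Coefficient = C(13,1) · 5^1 · 3^12 = 13 · 5 · 531441 = 34543665.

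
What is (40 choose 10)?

C(40,10) = (40·39·38·37·36·35·34·33·32·31) / 10! = 3075990524006400 / 3628800 = 847660528.

847660528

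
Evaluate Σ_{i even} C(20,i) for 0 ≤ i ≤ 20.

524288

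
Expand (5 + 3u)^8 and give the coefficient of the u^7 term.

87480

The general term is C(8,j)·(5)^j·(3u)^(8-j); the u^7 term has j = 1.
C(8,1) = 8.
Coefficient = C(8,1) · 5^1 · 3^7 = 8 · 5 · 2187 = 87480.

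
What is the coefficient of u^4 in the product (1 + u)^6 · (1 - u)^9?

Coefficient of u^4 = Σ_{j} C(6,j)·1^j·C(9,4-j)·(-1)^(4-j) for j from 0 to 4.
= 126 + (-504) + 540 + (-180) + 15 = -3.

-3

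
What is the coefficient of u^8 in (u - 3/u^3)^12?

-36

General term: C(12,j)·(u)^j·(-3/u^3)^(12-j), with u-exponent 1j − 3(12−j) = 4j − 36.
Set 4j − 36 = 8: j = 11.
C(12,11) = 12; 1^11 = 1; (-3)^1 = -3.
Coefficient = 12 · 1 · (-3) = -36.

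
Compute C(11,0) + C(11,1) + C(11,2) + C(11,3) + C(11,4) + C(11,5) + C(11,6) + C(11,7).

1816

1 + 11 + 55 + 165 + 330 + 462 + 462 + 330 = 1816.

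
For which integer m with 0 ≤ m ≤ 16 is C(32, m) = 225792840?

12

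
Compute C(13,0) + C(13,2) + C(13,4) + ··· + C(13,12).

4096

Half of (1+1)^13 + (1−1)^13 gives the even-index sum: 2^12 = 4096.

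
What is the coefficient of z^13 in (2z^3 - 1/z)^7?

General term: C(7,j)·(2z^3)^j·(-1/z)^(7-j), with z-exponent 3j − 1(7−j) = 4j − 7.
Set 4j − 7 = 13: j = 5.
C(7,5) = 21; 2^5 = 32; (-1)^2 = 1.
Coefficient = 21 · 32 · 1 = 672.

672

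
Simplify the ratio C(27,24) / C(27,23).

1/6

C(n,k+1)/C(n,k) = (n−k)/(k+1) = (27−23)/(23+1) = 4/24 = 1/6.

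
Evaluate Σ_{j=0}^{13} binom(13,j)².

10400600

Σ C(13,j)² is the coefficient of x^13 in (1+x)^13(1+x)^13 = (1+x)^26, i.e. C(26,13) = 10400600.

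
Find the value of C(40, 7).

18643560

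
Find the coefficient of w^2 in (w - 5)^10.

17578125

The general term is C(10,j)·(w)^j·(-5)^(10-j); the w^2 term has j = 2.
C(10,2) = 45.
Coefficient = C(10,2) · (-5)^8 = 45 · 390625 = 17578125.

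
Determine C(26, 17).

C(26,17) = C(26,9) by symmetry.
C(26,9) = (26·25·24·23·22·21·20·19·18) / 9! = 1133836704000 / 362880 = 3124550.

3124550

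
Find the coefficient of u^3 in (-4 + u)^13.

299892736

The general term is C(13,j)·(-4)^j·(u)^(13-j); the u^3 term has j = 10.
C(13,10) = 286.
Coefficient = C(13,10) · (-4)^10 = 286 · 1048576 = 299892736.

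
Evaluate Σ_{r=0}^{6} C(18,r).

1 + 18 + 153 + 816 + 3060 + 8568 + 18564 = 31180.

31180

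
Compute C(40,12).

5586853480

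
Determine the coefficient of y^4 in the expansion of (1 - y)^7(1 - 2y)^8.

7203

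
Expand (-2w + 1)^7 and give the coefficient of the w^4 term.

560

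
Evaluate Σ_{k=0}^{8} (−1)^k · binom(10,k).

The partial alternating sum Σ_{k=0}^{8} (−1)^k C(10,k) = (−1)^8 C(9,8) = 9.

9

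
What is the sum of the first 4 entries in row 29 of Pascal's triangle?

1 + 29 + 406 + 3654 = 4090.

4090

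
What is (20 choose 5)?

C(20,5) = (20·19·18·17·16) / 5! = 1860480 / 120 = 15504.

15504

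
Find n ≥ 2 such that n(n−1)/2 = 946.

44

n(n−1)/2 = 946 ⇒ n(n−1) = 1892. Since 44·43 = 1892, n = 44.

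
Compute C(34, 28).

C(34,28) = C(34,6) by symmetry.
C(34,6) = (34·33·32·31·30·29) / 6! = 968330880 / 720 = 1344904.

1344904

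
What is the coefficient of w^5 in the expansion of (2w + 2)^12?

The general term is C(12,j)·(2w)^j·(2)^(12-j); the w^5 term has j = 5.
C(12,5) = 792.
Coefficient = C(12,5) · 2^5 · 2^7 = 792 · 32 · 128 = 3244032.

3244032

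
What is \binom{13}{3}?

C(13,3) = (13·12·11) / 3! = 1716 / 6 = 286.

286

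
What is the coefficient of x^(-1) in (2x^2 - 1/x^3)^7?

-560

General term: C(7,j)·(2x^2)^j·(-1/x^3)^(7-j), with x-exponent 2j − 3(7−j) = 5j − 21.
Set 5j − 21 = -1: j = 4.
C(7,4) = 35; 2^4 = 16; (-1)^3 = -1.
Coefficient = 35 · 16 · (-1) = -560.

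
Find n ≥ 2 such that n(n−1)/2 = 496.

n(n−1)/2 = 496 ⇒ n(n−1) = 992. Since 32·31 = 992, n = 32.

32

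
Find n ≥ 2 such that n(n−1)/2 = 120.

n(n−1)/2 = 120 ⇒ n(n−1) = 240. Since 16·15 = 240, n = 16.

16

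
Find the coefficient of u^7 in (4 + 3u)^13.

15371845632

The general term is C(13,j)·(4)^j·(3u)^(13-j); the u^7 term has j = 6.
C(13,6) = 1716.
Coefficient = C(13,6) · 4^6 · 3^7 = 1716 · 4096 · 2187 = 15371845632.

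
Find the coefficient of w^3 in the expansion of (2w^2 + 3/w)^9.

General term: C(9,j)·(2w^2)^j·(3/w)^(9-j), with w-exponent 2j − 1(9−j) = 3j − 9.
Set 3j − 9 = 3: j = 4.
C(9,4) = 126; 2^4 = 16; 3^5 = 243.
Coefficient = 126 · 16 · 243 = 489888.

489888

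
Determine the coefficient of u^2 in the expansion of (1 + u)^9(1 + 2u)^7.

246

Coefficient of u^2 = Σ_{j} C(9,j)·1^j·C(7,2-j)·2^(2-j) for j from 0 to 2.
= 84 + 126 + 36 = 246.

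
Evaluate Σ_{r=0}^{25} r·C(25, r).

419430400

Differentiating (1+x)^25 and setting x=1: Σ r·C(25,r) = 25·2^24 = 419430400.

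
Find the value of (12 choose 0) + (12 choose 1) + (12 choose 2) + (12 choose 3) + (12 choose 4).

794

1 + 12 + 66 + 220 + 495 = 794.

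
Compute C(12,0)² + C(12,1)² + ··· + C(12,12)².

Σ C(12,j)² is the coefficient of x^12 in (1+x)^12(1+x)^12 = (1+x)^24, i.e. C(24,12) = 2704156.

2704156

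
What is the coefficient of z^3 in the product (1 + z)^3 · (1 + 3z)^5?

586

Coefficient of z^3 = Σ_{j} C(3,j)·1^j·C(5,3-j)·3^(3-j) for j from 0 to 3.
= 270 + 270 + 45 + 1 = 586.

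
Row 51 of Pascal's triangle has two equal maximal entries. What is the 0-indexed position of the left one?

25

For odd n = 51, C(51,k) peaks at k = (n−1)/2 and (n+1)/2; the smaller is 25.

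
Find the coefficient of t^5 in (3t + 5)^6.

The general term is C(6,j)·(3t)^j·(5)^(6-j); the t^5 term has j = 5.
C(6,5) = 6.
Coefficient = C(6,5) · 3^5 · 5^1 = 6 · 243 · 5 = 7290.

7290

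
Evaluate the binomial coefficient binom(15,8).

6435

C(15,8) = C(15,7) by symmetry.
C(15,7) = (15·14·13·12·11·10·9) / 7! = 32432400 / 5040 = 6435.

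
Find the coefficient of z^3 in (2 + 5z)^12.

The general term is C(12,j)·(2)^j·(5z)^(12-j); the z^3 term has j = 9.
C(12,9) = 220.
Coefficient = C(12,9) · 2^9 · 5^3 = 220 · 512 · 125 = 14080000.

14080000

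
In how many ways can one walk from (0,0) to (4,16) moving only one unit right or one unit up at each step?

4845

Each path is a sequence of 20 steps with 4 rights: C(20,4) = 4845.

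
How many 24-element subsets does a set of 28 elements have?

20475

C(28,24) = C(28,4) by symmetry.
C(28,4) = (28·27·26·25) / 4! = 491400 / 24 = 20475.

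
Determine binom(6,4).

C(6,4) = C(6,2) by symmetry.
C(6,2) = (6·5) / 2! = 30 / 2 = 15.

15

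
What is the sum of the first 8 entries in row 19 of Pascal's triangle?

94184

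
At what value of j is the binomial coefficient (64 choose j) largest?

C(64,j) is maximized at j = 64/2 = 32.

32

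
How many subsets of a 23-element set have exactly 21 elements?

253

Choose the 21 positions: C(23,21) = 253.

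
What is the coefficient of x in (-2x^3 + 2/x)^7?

General term: C(7,j)·(-2x^3)^j·(2/x)^(7-j), with x-exponent 3j − 1(7−j) = 4j − 7.
Set 4j − 7 = 1: j = 2.
C(7,2) = 21; (-2)^2 = 4; 2^5 = 32.
Coefficient = 21 · 4 · 32 = 2688.

2688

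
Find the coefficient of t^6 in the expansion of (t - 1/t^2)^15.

General term: C(15,j)·(t)^j·(-1/t^2)^(15-j), with t-exponent 1j − 2(15−j) = 3j − 30.
Set 3j − 30 = 6: j = 12.
C(15,12) = 455; 1^12 = 1; (-1)^3 = -1.
Coefficient = 455 · 1 · (-1) = -455.

-455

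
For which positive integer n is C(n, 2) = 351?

27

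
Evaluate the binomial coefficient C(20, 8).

C(20,8) = (20·19·18·17·16·15·14·13) / 8! = 5079110400 / 40320 = 125970.

125970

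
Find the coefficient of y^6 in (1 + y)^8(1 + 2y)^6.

22180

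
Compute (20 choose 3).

C(20,3) = (20·19·18) / 3! = 6840 / 6 = 1140.

1140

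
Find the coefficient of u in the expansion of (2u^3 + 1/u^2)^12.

25344

General term: C(12,j)·(2u^3)^j·(1/u^2)^(12-j), with u-exponent 3j − 2(12−j) = 5j − 24.
Set 5j − 24 = 1: j = 5.
C(12,5) = 792; 2^5 = 32; 1^7 = 1.
Coefficient = 792 · 32 · 1 = 25344.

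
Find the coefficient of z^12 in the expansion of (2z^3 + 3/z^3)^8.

16128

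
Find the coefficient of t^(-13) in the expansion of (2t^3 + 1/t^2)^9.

General term: C(9,j)·(2t^3)^j·(1/t^2)^(9-j), with t-exponent 3j − 2(9−j) = 5j − 18.
Set 5j − 18 = -13: j = 1.
C(9,1) = 9; 2^1 = 2; 1^8 = 1.
Coefficient = 9 · 2 · 1 = 18.

18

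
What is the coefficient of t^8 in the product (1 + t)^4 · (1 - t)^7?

-11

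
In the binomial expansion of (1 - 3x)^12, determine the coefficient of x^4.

The general term is C(12,j)·(1)^j·(-3x)^(12-j); the x^4 term has j = 8.
C(12,8) = 495.
Coefficient = C(12,8) · (-3)^4 = 495 · 81 = 40095.

40095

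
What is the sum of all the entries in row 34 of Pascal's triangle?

17179869184

The entries of row 34 sum to 2^34 = 17179869184.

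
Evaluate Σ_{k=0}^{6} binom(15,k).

9949

1 + 15 + 105 + 455 + 1365 + 3003 + 5005 = 9949.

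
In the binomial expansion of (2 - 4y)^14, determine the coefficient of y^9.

The general term is C(14,j)·(2)^j·(-4y)^(14-j); the y^9 term has j = 5.
C(14,5) = 2002.
Coefficient = C(14,5) · 2^5 · (-4)^9 = 2002 · 32 · (-262144) = -16793993216.

-16793993216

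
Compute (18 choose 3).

816

C(18,3) = (18·17·16) / 3! = 4896 / 6 = 816.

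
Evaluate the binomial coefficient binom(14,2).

91

C(14,2) = (14·13) / 2! = 182 / 2 = 91.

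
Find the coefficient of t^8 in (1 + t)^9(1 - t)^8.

Coefficient of t^8 = Σ_{j} C(9,j)·1^j·C(8,8-j)·(-1)^(8-j) for j from 0 to 8.
= 1 + (-72) + 1008 + (-4704) + 8820 + (-7056) + 2352 + (-288) + 9 = 70.

70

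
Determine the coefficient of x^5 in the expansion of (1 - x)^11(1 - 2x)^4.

-8998

Coefficient of x^5 = Σ_{j} C(11,j)·(-1)^j·C(4,5-j)·(-2)^(5-j) for j from 1 to 5.
= (-176) + (-1760) + (-3960) + (-2640) + (-462) = -8998.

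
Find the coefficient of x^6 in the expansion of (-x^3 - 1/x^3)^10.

General term: C(10,j)·(-x^3)^j·(-1/x^3)^(10-j), with x-exponent 3j − 3(10−j) = 6j − 30.
Set 6j − 30 = 6: j = 6.
C(10,6) = 210; (-1)^6 = 1; (-1)^4 = 1.
Coefficient = 210 · 1 · 1 = 210.

210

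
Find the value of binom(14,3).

364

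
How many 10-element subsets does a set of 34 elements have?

131128140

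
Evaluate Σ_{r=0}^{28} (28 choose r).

Setting x = 1 in (1+x)^28 gives Σ C(28,r) = 2^28 = 268435456.

268435456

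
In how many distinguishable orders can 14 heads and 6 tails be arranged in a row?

38760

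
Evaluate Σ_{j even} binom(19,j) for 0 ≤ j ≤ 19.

Even-j terms of row 19 sum to 2^18 = 262144.

262144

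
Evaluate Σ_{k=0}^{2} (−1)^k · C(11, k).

The partial alternating sum Σ_{k=0}^{2} (−1)^k C(11,k) = (−1)^2 C(10,2) = 45.

45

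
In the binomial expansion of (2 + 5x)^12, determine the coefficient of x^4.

The general term is C(12,j)·(2)^j·(5x)^(12-j); the x^4 term has j = 8.
C(12,8) = 495.
Coefficient = C(12,8) · 2^8 · 5^4 = 495 · 256 · 625 = 79200000.

79200000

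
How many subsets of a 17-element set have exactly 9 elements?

Choose the 9 positions: C(17,9) = 24310.

24310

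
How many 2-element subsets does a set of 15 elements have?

105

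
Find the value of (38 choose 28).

C(38,28) = C(38,10) by symmetry.
C(38,10) = (38·37·36·35·34·33·32·31·30·29) / 10! = 1715456253772800 / 3628800 = 472733756.

472733756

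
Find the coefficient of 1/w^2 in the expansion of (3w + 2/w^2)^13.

270208224

General term: C(13,j)·(3w)^j·(2/w^2)^(13-j), with w-exponent 1j − 2(13−j) = 3j − 26.
Set 3j − 26 = -2: j = 8.
C(13,8) = 1287; 3^8 = 6561; 2^5 = 32.
Coefficient = 1287 · 6561 · 32 = 270208224.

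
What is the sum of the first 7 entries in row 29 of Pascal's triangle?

621616

1 + 29 + 406 + 3654 + 23751 + 118755 + 475020 = 621616.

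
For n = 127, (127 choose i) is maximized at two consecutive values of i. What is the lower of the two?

For odd n = 127, C(127,i) peaks at i = (n−1)/2 and (n+1)/2; the lower is 63.

63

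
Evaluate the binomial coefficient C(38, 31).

C(38,31) = C(38,7) by symmetry.
C(38,7) = (38·37·36·35·34·33·32) / 7! = 63606090240 / 5040 = 12620256.

12620256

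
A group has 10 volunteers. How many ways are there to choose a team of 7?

120

This is C(10,7) = 120.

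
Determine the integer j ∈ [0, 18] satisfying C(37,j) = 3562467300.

C(37,j) increases on 0 ≤ j ≤ 18. C(37,12) = 1852482996 and C(37,13) = 3562467300, so j = 13.

13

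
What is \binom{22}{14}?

C(22,14) = C(22,8) by symmetry.
C(22,8) = (22·21·20·19·18·17·16·15) / 8! = 12893126400 / 40320 = 319770.

319770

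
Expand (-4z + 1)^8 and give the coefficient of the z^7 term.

-131072

The general term is C(8,j)·(-4z)^j·(1)^(8-j); the z^7 term has j = 7.
C(8,7) = 8.
Coefficient = C(8,7) · (-4)^7 = 8 · (-16384) = -131072.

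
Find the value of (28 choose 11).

21474180

C(28,11) = (28·27·26·25·24·23·22·21·20·19·18) / 11! = 857180548224000 / 39916800 = 21474180.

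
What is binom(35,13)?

C(35,13) = (35·34·33·32·31·30·29·28·27·26·25·24·23) / 13! = 9193186188426240000 / 6227020800 = 1476337800.

1476337800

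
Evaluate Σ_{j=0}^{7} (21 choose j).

198440

1 + 21 + 210 + 1330 + 5985 + 20349 + 54264 + 116280 = 198440.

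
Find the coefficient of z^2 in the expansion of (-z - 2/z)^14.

192192

General term: C(14,j)·(-z)^j·(-2/z)^(14-j), with z-exponent 1j − 1(14−j) = 2j − 14.
Set 2j − 14 = 2: j = 8.
C(14,8) = 3003; (-1)^8 = 1; (-2)^6 = 64.
Coefficient = 3003 · 1 · 64 = 192192.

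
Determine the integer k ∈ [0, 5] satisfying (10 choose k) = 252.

C(10,k) increases on 0 ≤ k ≤ 5. C(10,4) = 210 and C(10,5) = 252, so k = 5.

5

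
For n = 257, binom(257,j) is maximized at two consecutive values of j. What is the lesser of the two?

For odd n = 257, C(257,j) peaks at j = (n−1)/2 and (n+1)/2; the lesser is 128.

128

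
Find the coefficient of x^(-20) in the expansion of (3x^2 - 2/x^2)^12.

-73728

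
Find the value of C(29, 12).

51895935

C(29,12) = (29·28·27·26·25·24·23·22·21·20·19·18) / 12! = 24858235898496000 / 479001600 = 51895935.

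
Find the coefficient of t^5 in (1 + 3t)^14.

486486

The general term is C(14,j)·(1)^j·(3t)^(14-j); the t^5 term has j = 9.
C(14,9) = 2002.
Coefficient = C(14,9) · 3^5 = 2002 · 243 = 486486.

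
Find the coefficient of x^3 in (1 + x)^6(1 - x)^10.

Coefficient of x^3 = Σ_{j} C(6,j)·1^j·C(10,3-j)·(-1)^(3-j) for j from 0 to 3.
= (-120) + 270 + (-150) + 20 = 20.

20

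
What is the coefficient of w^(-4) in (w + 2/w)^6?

General term: C(6,j)·(w)^j·(2/w)^(6-j), with w-exponent 1j − 1(6−j) = 2j − 6.
Set 2j − 6 = -4: j = 1.
C(6,1) = 6; 1^1 = 1; 2^5 = 32.
Coefficient = 6 · 1 · 32 = 192.

192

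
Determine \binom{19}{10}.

92378

C(19,10) = C(19,9) by symmetry.
C(19,9) = (19·18·17·16·15·14·13·12·11) / 9! = 33522128640 / 362880 = 92378.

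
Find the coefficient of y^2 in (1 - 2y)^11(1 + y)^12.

22

Coefficient of y^2 = Σ_{j} C(11,j)·(-2)^j·C(12,2-j)·1^(2-j) for j from 0 to 2.
= 66 + (-264) + 220 = 22.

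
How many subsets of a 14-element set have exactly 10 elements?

1001

Choose the 10 positions: C(14,10) = 1001.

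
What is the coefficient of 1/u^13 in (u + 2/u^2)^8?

1024

General term: C(8,j)·(u)^j·(2/u^2)^(8-j), with u-exponent 1j − 2(8−j) = 3j − 16.
Set 3j − 16 = -13: j = 1.
C(8,1) = 8; 1^1 = 1; 2^7 = 128.
Coefficient = 8 · 1 · 128 = 1024.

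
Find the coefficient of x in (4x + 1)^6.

The general term is C(6,j)·(4x)^j·(1)^(6-j); the x^1 term has j = 1.
C(6,1) = 6.
Coefficient = C(6,1) · 4^1 = 6 · 4 = 24.

24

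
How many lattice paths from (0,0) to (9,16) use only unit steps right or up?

2042975

Each path is a sequence of 25 steps with 9 rights: C(25,9) = 2042975.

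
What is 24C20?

C(24,20) = C(24,4) by symmetry.
C(24,4) = (24·23·22·21) / 4! = 255024 / 24 = 10626.

10626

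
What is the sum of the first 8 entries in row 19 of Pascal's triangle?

1 + 19 + 171 + 969 + 3876 + 11628 + 27132 + 50388 = 94184.

94184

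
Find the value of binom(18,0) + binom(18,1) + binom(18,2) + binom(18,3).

988

1 + 18 + 153 + 816 = 988.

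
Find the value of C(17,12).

6188

C(17,12) = C(17,5) by symmetry.
C(17,5) = (17·16·15·14·13) / 5! = 742560 / 120 = 6188.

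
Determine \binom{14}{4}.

1001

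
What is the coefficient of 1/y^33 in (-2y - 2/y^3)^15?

-14909440

General term: C(15,j)·(-2y)^j·(-2/y^3)^(15-j), with y-exponent 1j − 3(15−j) = 4j − 45.
Set 4j − 45 = -33: j = 3.
C(15,3) = 455; (-2)^3 = -8; (-2)^12 = 4096.
Coefficient = 455 · (-8) · 4096 = -14909440.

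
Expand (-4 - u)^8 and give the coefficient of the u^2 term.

114688

The general term is C(8,j)·(-4)^j·(-u)^(8-j); the u^2 term has j = 6.
C(8,6) = 28.
Coefficient = C(8,6) · (-4)^6 = 28 · 4096 = 114688.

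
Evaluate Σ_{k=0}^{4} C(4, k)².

By Vandermonde's identity, Σ C(4,k)² = C(8,4) = 70.

70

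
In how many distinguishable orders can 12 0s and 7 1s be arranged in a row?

50388

Choose positions for the 0s: C(19,12) = 50388.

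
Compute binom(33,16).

C(33,16) = (33·32·31·30·29·28·27·26·25·24·23·22·21·20·19·18) / 16! = 24412776311194951680000 / 20922789888000 = 1166803110.

1166803110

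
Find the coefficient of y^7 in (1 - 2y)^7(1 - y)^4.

-8472

Coefficient of y^7 = Σ_{j} C(7,j)·(-2)^j·C(4,7-j)·(-1)^(7-j) for j from 3 to 7.
= (-280) + (-2240) + (-4032) + (-1792) + (-128) = -8472.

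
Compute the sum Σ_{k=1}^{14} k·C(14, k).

Differentiating (1+x)^14 and setting x=1: Σ k·C(14,k) = 14·2^13 = 114688.

114688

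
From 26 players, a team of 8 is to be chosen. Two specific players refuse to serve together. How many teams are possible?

1427679

All 8-subsets: C(26,8) = 1562275. Those containing both fixed elements: C(24,6) = 134596.
1562275 − 134596 = 1427679.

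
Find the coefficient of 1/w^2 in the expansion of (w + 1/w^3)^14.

1001

General term: C(14,j)·(w)^j·(1/w^3)^(14-j), with w-exponent 1j − 3(14−j) = 4j − 42.
Set 4j − 42 = -2: j = 10.
C(14,10) = 1001; 1^10 = 1; 1^4 = 1.
Coefficient = 1001 · 1 · 1 = 1001.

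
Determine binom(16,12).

1820

C(16,12) = C(16,4) by symmetry.
C(16,4) = (16·15·14·13) / 4! = 43680 / 24 = 1820.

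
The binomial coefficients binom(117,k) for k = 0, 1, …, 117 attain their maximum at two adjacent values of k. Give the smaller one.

58

For odd n = 117, C(117,k) peaks at k = (n−1)/2 and (n+1)/2; the smaller is 58.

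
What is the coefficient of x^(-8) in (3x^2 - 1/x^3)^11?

112266

General term: C(11,j)·(3x^2)^j·(-1/x^3)^(11-j), with x-exponent 2j − 3(11−j) = 5j − 33.
Set 5j − 33 = -8: j = 5.
C(11,5) = 462; 3^5 = 243; (-1)^6 = 1.
Coefficient = 462 · 243 · 1 = 112266.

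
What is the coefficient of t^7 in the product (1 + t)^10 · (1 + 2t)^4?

Coefficient of t^7 = Σ_{j} C(10,j)·1^j·C(4,7-j)·2^(7-j) for j from 3 to 7.
= 1920 + 6720 + 6048 + 1680 + 120 = 16488.

16488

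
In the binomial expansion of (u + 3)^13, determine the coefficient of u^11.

The general term is C(13,j)·(u)^j·(3)^(13-j); the u^11 term has j = 11.
C(13,11) = 78.
Coefficient = C(13,11) · 3^2 = 78 · 9 = 702.

702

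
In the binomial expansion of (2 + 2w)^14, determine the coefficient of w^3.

The general term is C(14,j)·(2)^j·(2w)^(14-j); the w^3 term has j = 11.
C(14,11) = 364.
Coefficient = C(14,11) · 2^11 · 2^3 = 364 · 2048 · 8 = 5963776.

5963776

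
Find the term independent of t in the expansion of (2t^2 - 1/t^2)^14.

-439296

General term: C(14,j)·(2t^2)^j·(-1/t^2)^(14-j), with t-exponent 2j − 2(14−j) = 4j − 28.
Set 4j − 28 = 0: j = 7.
C(14,7) = 3432; 2^7 = 128; (-1)^7 = -1.
Coefficient = 3432 · 128 · (-1) = -439296.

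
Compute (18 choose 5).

8568

C(18,5) = (18·17·16·15·14) / 5! = 1028160 / 120 = 8568.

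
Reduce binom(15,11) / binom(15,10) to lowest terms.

5/11

C(n,k+1)/C(n,k) = (n−k)/(k+1) = (15−10)/(10+1) = 5/11.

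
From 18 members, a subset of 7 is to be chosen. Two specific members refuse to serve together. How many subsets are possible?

27456

All 7-subsets: C(18,7) = 31824. Those containing both fixed elements: C(16,5) = 4368.
31824 − 4368 = 27456.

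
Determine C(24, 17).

346104

C(24,17) = C(24,7) by symmetry.
C(24,7) = (24·23·22·21·20·19·18) / 7! = 1744364160 / 5040 = 346104.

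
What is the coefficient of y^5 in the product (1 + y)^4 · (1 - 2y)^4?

Coefficient of y^5 = Σ_{j} C(4,j)·1^j·C(4,5-j)·(-2)^(5-j) for j from 1 to 4.
= 64 + (-192) + 96 + (-8) = -40.

-40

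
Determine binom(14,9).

2002

C(14,9) = C(14,5) by symmetry.
C(14,5) = (14·13·12·11·10) / 5! = 240240 / 120 = 2002.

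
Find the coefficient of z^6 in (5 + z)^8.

700

The general term is C(8,j)·(5)^j·(z)^(8-j); the z^6 term has j = 2.
C(8,2) = 28.
Coefficient = C(8,2) · 5^2 = 28 · 25 = 700.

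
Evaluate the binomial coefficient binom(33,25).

13884156

C(33,25) = C(33,8) by symmetry.
C(33,8) = (33·32·31·30·29·28·27·26) / 8! = 559809169920 / 40320 = 13884156.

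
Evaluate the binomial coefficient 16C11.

4368

C(16,11) = C(16,5) by symmetry.
C(16,5) = (16·15·14·13·12) / 5! = 524160 / 120 = 4368.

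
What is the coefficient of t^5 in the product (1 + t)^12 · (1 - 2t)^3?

Coefficient of t^5 = Σ_{j} C(12,j)·1^j·C(3,5-j)·(-2)^(5-j) for j from 2 to 5.
= (-528) + 2640 + (-2970) + 792 = -66.

-66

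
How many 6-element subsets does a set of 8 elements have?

C(8,6) = C(8,2) by symmetry.
C(8,2) = (8·7) / 2! = 56 / 2 = 28.

28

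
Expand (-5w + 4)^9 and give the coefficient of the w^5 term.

-100800000

The general term is C(9,j)·(-5w)^j·(4)^(9-j); the w^5 term has j = 5.
C(9,5) = 126.
Coefficient = C(9,5) · (-5)^5 · 4^4 = 126 · (-3125) · 256 = -100800000.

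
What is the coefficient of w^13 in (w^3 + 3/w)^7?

189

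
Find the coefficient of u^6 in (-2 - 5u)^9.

-10500000

The general term is C(9,j)·(-2)^j·(-5u)^(9-j); the u^6 term has j = 3.
C(9,3) = 84.
Coefficient = C(9,3) · (-2)^3 · (-5)^6 = 84 · (-8) · 15625 = -10500000.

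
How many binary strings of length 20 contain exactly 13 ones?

77520

Choose the 13 positions: C(20,13) = 77520.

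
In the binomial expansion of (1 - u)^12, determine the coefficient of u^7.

The general term is C(12,j)·(1)^j·(-u)^(12-j); the u^7 term has j = 5.
C(12,5) = 792.
Coefficient = C(12,5) · (-1)^7 = 792 · (-1) = -792.

-792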